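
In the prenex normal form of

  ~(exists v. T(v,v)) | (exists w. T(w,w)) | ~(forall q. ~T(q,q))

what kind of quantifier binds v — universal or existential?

universal

Move each ¬ inward, flipping quantifiers it crosses:
  (forall v. ~T(v,v)) | (exists w. T(w,w)) | (exists q. T(q,q))
Pull the quantifiers to the front (each side's bound variable is not free in the other side):
  forall v. exists w. exists q. (~T(v,v) | T(w,w) | T(q,q))
The quantifier exists v sits under an odd number of negations, so it flips to forall v.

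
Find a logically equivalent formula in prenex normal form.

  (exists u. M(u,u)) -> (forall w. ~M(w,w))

Eliminate → and ↔ using ¬ and ∨.
  ~(exists u. M(u,u)) | (forall w. ~M(w,w))
Push ¬ through the quantifiers and connectives to reach negation normal form:
  (forall u. ~M(u,u)) | (forall w. ~M(w,w))
Pull the quantifiers to the front (each side's bound variable is not free in the other side):
  forall u. forall w. (~M(u,u) | ~M(w,w))

forall u. forall w. (~M(u,u) | ~M(w,w))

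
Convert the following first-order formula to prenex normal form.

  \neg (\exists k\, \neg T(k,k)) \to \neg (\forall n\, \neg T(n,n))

Eliminate → and ↔ using ¬ and ∨.
  \neg \neg (\exists k\, \neg T(k,k)) \lor \neg (\forall n\, \neg T(n,n))
Push ¬ through the quantifiers and connectives to reach negation normal form:
  (\exists k\, \neg T(k,k)) \lor (\exists n\, T(n,n))
All bound variables are already distinct, so no renaming is needed.
Extract every quantifier outward, since the variables are now distinct and don't occur free across branches:
  \exists k\, \exists n\, (\neg T(k,k) \lor T(n,n))

\exists k\, \exists n\, (\neg T(k,k) \lor T(n,n))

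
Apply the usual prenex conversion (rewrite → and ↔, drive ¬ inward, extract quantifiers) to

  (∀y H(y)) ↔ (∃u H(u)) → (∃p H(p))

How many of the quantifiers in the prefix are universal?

3

First replace A → B with ¬A ∨ B; A ↔ B as (¬A ∨ B) ∧ (¬B ∨ A).
  (¬(∀y H(y)) ∨ ¬(∃u H(u)) ∨ (∃p H(p))) ∧ (¬(¬(∃u H(u)) ∨ (∃p H(p))) ∨ (∀y H(y)))
Push ¬ through the quantifiers and connectives to reach negation normal form:
  ((∃y ¬H(y)) ∨ (∀u ¬H(u)) ∨ (∃p H(p))) ∧ ((∃u H(u)) ∧ (∀p ¬H(p)) ∨ (∀y H(y)))
Rename bound variables to avoid capture: u↦w1, p↦v, y↦a.
  ((∃y ¬H(y)) ∨ (∀u ¬H(u)) ∨ (∃p H(p))) ∧ ((∃w1 H(w1)) ∧ (∀v ¬H(v)) ∨ (∀a H(a)))
Extract every quantifier outward, since the variables are now distinct and don't occur free across branches:
  ∃y ∀u ∃p ∃w1 ∀v ∀a ((¬H(y) ∨ ¬H(u) ∨ H(p)) ∧ (H(w1) ∧ ¬H(v) ∨ H(a)))
The prefix is ∃y ∀u ∃p ∃w1 ∀v ∀a: 3 universal, 3 existential.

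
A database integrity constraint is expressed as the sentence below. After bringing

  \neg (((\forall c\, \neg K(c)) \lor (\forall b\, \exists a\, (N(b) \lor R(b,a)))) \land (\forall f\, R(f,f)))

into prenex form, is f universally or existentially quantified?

existential

Push ¬ through the quantifiers and connectives to reach negation normal form:
  (\exists c\, K(c)) \land (\exists b\, \forall a\, (\neg N(b) \land \neg R(b,a))) \lor (\exists f\, \neg R(f,f))
All bound variables are already distinct, so no renaming is needed.
Pull the quantifiers to the front (each side's bound variable is not free in the other side):
  \exists c\, \exists b\, \forall a\, \exists f\, (K(c) \land \neg N(b) \land \neg R(b,a) \lor \neg R(f,f))
The quantifier \forall f sits under an odd number of negations, so it flips to \exists f.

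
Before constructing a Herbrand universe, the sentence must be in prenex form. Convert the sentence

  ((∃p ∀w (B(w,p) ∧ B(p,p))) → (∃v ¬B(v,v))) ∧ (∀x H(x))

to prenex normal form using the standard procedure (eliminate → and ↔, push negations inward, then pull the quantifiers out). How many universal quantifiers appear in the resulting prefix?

2

First replace A → B with ¬A ∨ B.
  (¬(∃p ∀w (B(w,p) ∧ B(p,p))) ∨ (∃v ¬B(v,v))) ∧ (∀x H(x))
Push ¬ through the quantifiers and connectives to reach negation normal form:
  ((∀p ∃w (¬B(w,p) ∨ ¬B(p,p))) ∨ (∃v ¬B(v,v))) ∧ (∀x H(x))
All bound variables are already distinct, so no renaming is needed.
Extract every quantifier outward, since the variables are now distinct and don't occur free across branches:
  ∀p ∃w ∃v ∀x ((¬B(w,p) ∨ ¬B(p,p) ∨ ¬B(v,v)) ∧ H(x))
The prefix is ∀p ∃w ∃v ∀x: 2 universal, 2 existential.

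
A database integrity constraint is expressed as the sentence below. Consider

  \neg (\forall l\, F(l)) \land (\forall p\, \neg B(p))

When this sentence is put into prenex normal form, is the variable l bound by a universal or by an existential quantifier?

Move each ¬ inward, flipping quantifiers it crosses:
  (\exists l\, \neg F(l)) \land (\forall p\, \neg B(p))
All bound variables are already distinct, so no renaming is needed.
Extract every quantifier outward, since the variables are now distinct and don't occur free across branches:
  \exists l\, \forall p\, (\neg F(l) \land \neg B(p))
The quantifier \forall l sits under an odd number of negations, so it flips to \exists l.

existential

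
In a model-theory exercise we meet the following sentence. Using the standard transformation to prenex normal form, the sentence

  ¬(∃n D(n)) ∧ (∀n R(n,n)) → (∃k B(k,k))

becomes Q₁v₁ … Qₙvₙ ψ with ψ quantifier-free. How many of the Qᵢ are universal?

0

Eliminate → and ↔ using ¬ and ∨.
  ¬(¬(∃n D(n)) ∧ (∀n R(n,n))) ∨ (∃k B(k,k))
Move each ¬ inward, flipping quantifiers it crosses:
  (∃n D(n)) ∨ (∃n ¬R(n,n)) ∨ (∃k B(k,k))
Rename bound variables to avoid capture: n↦y1.
  (∃n D(n)) ∨ (∃y1 ¬R(y1,y1)) ∨ (∃k B(k,k))
Finally move all quantifiers to the prefix:
  ∃n ∃y1 ∃k (D(n) ∨ ¬R(y1,y1) ∨ B(k,k))
The prefix is ∃n ∃y1 ∃k: 0 universal, 3 existential.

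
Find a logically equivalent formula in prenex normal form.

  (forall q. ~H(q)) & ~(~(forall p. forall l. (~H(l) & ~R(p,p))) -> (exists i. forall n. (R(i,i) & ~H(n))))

Eliminate → and ↔ using ¬ and ∨.
  (forall q. ~H(q)) & ~(~~(forall p. forall l. (~H(l) & ~R(p,p))) | (exists i. forall n. (R(i,i) & ~H(n))))
Drive negations inward (¬∀x A ≡ ∃x ¬A, ¬∃x A ≡ ∀x ¬A, De Morgan for ∧/∨):
  (forall q. ~H(q)) & (exists p. exists l. (H(l) | R(p,p))) & (forall i. exists n. (~R(i,i) | H(n)))
All bound variables are already distinct, so no renaming is needed.
Finally move all quantifiers to the prefix:
  forall q. exists p. exists l. forall i. exists n. (~H(q) & (H(l) | R(p,p)) & (~R(i,i) | H(n)))

forall q. exists p. exists l. forall i. exists n. (~H(q) & (H(l) | R(p,p)) & (~R(i,i) | H(n)))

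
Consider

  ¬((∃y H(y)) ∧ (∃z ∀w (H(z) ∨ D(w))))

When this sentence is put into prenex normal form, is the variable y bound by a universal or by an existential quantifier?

Move each ¬ inward, flipping quantifiers it crosses:
  (∀y ¬H(y)) ∨ (∀z ∃w (¬H(z) ∧ ¬D(w)))
All bound variables are already distinct, so no renaming is needed.
Extract every quantifier outward, since the variables are now distinct and don't occur free across branches:
  ∀y ∀z ∃w (¬H(y) ∨ ¬H(z) ∧ ¬D(w))
The quantifier ∃y sits under an odd number of negations, so it flips to ∀y.

universal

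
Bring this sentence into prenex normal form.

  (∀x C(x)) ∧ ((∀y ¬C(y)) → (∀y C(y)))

Eliminate → and ↔ using ¬ and ∨.
  (∀x C(x)) ∧ (¬(∀y ¬C(y)) ∨ (∀y C(y)))
Drive negations inward (¬∀x A ≡ ∃x ¬A, ¬∃x A ≡ ∀x ¬A, De Morgan for ∧/∨):
  (∀x C(x)) ∧ ((∃y C(y)) ∨ (∀y C(y)))
Rename bound variables to avoid capture: y↦t.
  (∀x C(x)) ∧ ((∃y C(y)) ∨ (∀t C(t)))
Extract every quantifier outward, since the variables are now distinct and don't occur free across branches:
  ∀x ∃y ∀t (C(x) ∧ (C(y) ∨ C(t)))

∀x ∃y ∀t (C(x) ∧ (C(y) ∨ C(t)))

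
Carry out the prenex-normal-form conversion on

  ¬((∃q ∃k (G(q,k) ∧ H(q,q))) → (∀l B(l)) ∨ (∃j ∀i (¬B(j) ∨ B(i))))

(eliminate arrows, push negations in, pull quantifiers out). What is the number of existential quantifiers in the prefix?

Rewrite implications/biconditionals: A → B as ¬A ∨ B.
  ¬(¬(∃q ∃k (G(q,k) ∧ H(q,q))) ∨ (∀l B(l)) ∨ (∃j ∀i (¬B(j) ∨ B(i))))
Drive negations inward (¬∀x A ≡ ∃x ¬A, ¬∃x A ≡ ∀x ¬A, De Morgan for ∧/∨):
  (∃q ∃k (G(q,k) ∧ H(q,q))) ∧ (∃l ¬B(l)) ∧ (∀j ∃i (B(j) ∧ ¬B(i)))
Pull the quantifiers to the front (each side's bound variable is not free in the other side):
  ∃q ∃k ∃l ∀j ∃i (G(q,k) ∧ H(q,q) ∧ ¬B(l) ∧ B(j) ∧ ¬B(i))
The prefix is ∃q ∃k ∃l ∀j ∃i: 1 universal, 4 existential.

4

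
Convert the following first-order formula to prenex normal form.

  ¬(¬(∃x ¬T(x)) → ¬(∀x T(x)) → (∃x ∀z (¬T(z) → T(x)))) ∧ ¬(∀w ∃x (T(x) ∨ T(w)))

Eliminate → and ↔ using ¬ and ∨.
  ¬(¬¬(∃x ¬T(x)) ∨ ¬¬(∀x T(x)) ∨ (∃x ∀z (¬¬T(z) ∨ T(x)))) ∧ ¬(∀w ∃x (T(x) ∨ T(w)))
Move each ¬ inward, flipping quantifiers it crosses:
  (∀x T(x)) ∧ (∃x ¬T(x)) ∧ (∀x ∃z (¬T(z) ∧ ¬T(x))) ∧ (∃w ∀x (¬T(x) ∧ ¬T(w)))
Give each quantifier a distinct variable: x↦v1, x↦w1, x↦y.
  (∀x T(x)) ∧ (∃v1 ¬T(v1)) ∧ (∀w1 ∃z (¬T(z) ∧ ¬T(w1))) ∧ (∃w ∀y (¬T(y) ∧ ¬T(w)))
Finally move all quantifiers to the prefix:
  ∀x ∃v1 ∀w1 ∃z ∃w ∀y (T(x) ∧ ¬T(v1) ∧ ¬T(z) ∧ ¬T(w1) ∧ ¬T(y) ∧ ¬T(w))

∀x ∃v1 ∀w1 ∃z ∃w ∀y (T(x) ∧ ¬T(v1) ∧ ¬T(z) ∧ ¬T(w1) ∧ ¬T(y) ∧ ¬T(w))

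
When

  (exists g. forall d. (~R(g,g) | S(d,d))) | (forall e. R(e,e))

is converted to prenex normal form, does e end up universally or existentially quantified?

universal

All bound variables are already distinct, so no renaming is needed.
Pull the quantifiers to the front (each side's bound variable is not free in the other side):
  exists g. forall d. forall e. (~R(g,g) | S(d,d) | R(e,e))
The quantifier forall e sits under an even number of negations, so it remains universal.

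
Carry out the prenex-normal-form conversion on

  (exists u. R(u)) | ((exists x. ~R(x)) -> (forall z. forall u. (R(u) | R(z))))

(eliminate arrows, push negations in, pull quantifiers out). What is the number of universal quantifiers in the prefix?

Rewrite implications/biconditionals: A → B as ¬A ∨ B.
  (exists u. R(u)) | ~(exists x. ~R(x)) | (forall z. forall u. (R(u) | R(z)))
Move each ¬ inward, flipping quantifiers it crosses:
  (exists u. R(u)) | (forall x. R(x)) | (forall z. forall u. (R(u) | R(z)))
Standardize variables apart so no two quantifiers bind the same name: u↦r.
  (exists u. R(u)) | (forall x. R(x)) | (forall z. forall r. (R(r) | R(z)))
Extract every quantifier outward, since the variables are now distinct and don't occur free across branches:
  exists u. forall x. forall z. forall r. (R(u) | R(x) | R(r) | R(z))
The prefix is exists u forall x forall z forall r: 3 universal, 1 existential.

3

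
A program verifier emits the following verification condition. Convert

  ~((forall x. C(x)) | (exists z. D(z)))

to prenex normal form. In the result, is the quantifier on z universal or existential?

universal

Drive negations inward (¬∀x A ≡ ∃x ¬A, ¬∃x A ≡ ∀x ¬A, De Morgan for ∧/∨):
  (exists x. ~C(x)) & (forall z. ~D(z))
Extract every quantifier outward, since the variables are now distinct and don't occur free across branches:
  exists x. forall z. (~C(x) & ~D(z))
The quantifier exists z sits under an odd number of negations, so it flips to forall z.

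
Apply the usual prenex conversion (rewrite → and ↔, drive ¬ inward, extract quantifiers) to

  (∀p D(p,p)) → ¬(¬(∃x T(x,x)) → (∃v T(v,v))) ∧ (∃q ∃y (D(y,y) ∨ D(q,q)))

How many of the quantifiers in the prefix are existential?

3

First replace A → B with ¬A ∨ B.
  ¬(∀p D(p,p)) ∨ ¬(¬¬(∃x T(x,x)) ∨ (∃v T(v,v))) ∧ (∃q ∃y (D(y,y) ∨ D(q,q)))
Move each ¬ inward, flipping quantifiers it crosses:
  (∃p ¬D(p,p)) ∨ (∀x ¬T(x,x)) ∧ (∀v ¬T(v,v)) ∧ (∃q ∃y (D(y,y) ∨ D(q,q)))
All bound variables are already distinct, so no renaming is needed.
Extract every quantifier outward, since the variables are now distinct and don't occur free across branches:
  ∃p ∀x ∀v ∃q ∃y (¬D(p,p) ∨ ¬T(x,x) ∧ ¬T(v,v) ∧ (D(y,y) ∨ D(q,q)))
The prefix is ∃p ∀x ∀v ∃q ∃y: 2 universal, 3 existential.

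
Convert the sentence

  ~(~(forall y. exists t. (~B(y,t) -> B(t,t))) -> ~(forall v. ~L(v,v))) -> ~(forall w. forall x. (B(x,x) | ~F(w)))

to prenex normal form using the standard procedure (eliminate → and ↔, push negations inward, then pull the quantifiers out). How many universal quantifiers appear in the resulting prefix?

Rewrite implications/biconditionals: A → B as ¬A ∨ B.
  ~~(~~(forall y. exists t. (~~B(y,t) | B(t,t))) | ~(forall v. ~L(v,v))) | ~(forall w. forall x. (B(x,x) | ~F(w)))
Push ¬ through the quantifiers and connectives to reach negation normal form:
  (forall y. exists t. (B(y,t) | B(t,t))) | (exists v. L(v,v)) | (exists w. exists x. (~B(x,x) & F(w)))
Extract every quantifier outward, since the variables are now distinct and don't occur free across branches:
  forall y. exists t. exists v. exists w. exists x. (B(y,t) | B(t,t) | L(v,v) | ~B(x,x) & F(w))
The prefix is forall y exists t exists v exists w exists x: 1 universal, 4 existential.

1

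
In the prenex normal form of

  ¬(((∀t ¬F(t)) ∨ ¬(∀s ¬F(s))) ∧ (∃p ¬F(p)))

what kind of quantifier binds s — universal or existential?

Move each ¬ inward, flipping quantifiers it crosses:
  (∃t F(t)) ∧ (∀s ¬F(s)) ∨ (∀p F(p))
All bound variables are already distinct, so no renaming is needed.
Extract every quantifier outward, since the variables are now distinct and don't occur free across branches:
  ∃t ∀s ∀p (F(t) ∧ ¬F(s) ∨ F(p))
The quantifier ∀s sits under an even number of negations, so it remains universal.

universal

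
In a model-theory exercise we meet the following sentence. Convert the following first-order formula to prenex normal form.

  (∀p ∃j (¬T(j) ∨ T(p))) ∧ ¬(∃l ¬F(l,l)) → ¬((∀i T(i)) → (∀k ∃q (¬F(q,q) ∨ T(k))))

Rewrite implications/biconditionals: A → B as ¬A ∨ B.
  ¬((∀p ∃j (¬T(j) ∨ T(p))) ∧ ¬(∃l ¬F(l,l))) ∨ ¬(¬(∀i T(i)) ∨ (∀k ∃q (¬F(q,q) ∨ T(k))))
Drive negations inward (¬∀x A ≡ ∃x ¬A, ¬∃x A ≡ ∀x ¬A, De Morgan for ∧/∨):
  (∃p ∀j (T(j) ∧ ¬T(p))) ∨ (∃l ¬F(l,l)) ∨ (∀i T(i)) ∧ (∃k ∀q (F(q,q) ∧ ¬T(k)))
All bound variables are already distinct, so no renaming is needed.
Extract every quantifier outward, since the variables are now distinct and don't occur free across branches:
  ∃p ∀j ∃l ∀i ∃k ∀q (T(j) ∧ ¬T(p) ∨ ¬F(l,l) ∨ T(i) ∧ F(q,q) ∧ ¬T(k))

∃p ∀j ∃l ∀i ∃k ∀q (T(j) ∧ ¬T(p) ∨ ¬F(l,l) ∨ T(i) ∧ F(q,q) ∧ ¬T(k))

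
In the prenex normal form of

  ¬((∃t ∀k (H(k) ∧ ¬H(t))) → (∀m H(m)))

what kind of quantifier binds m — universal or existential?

First replace A → B with ¬A ∨ B.
  ¬(¬(∃t ∀k (H(k) ∧ ¬H(t))) ∨ (∀m H(m)))
Move each ¬ inward, flipping quantifiers it crosses:
  (∃t ∀k (H(k) ∧ ¬H(t))) ∧ (∃m ¬H(m))
All bound variables are already distinct, so no renaming is needed.
Pull the quantifiers to the front (each side's bound variable is not free in the other side):
  ∃t ∀k ∃m (H(k) ∧ ¬H(t) ∧ ¬H(m))
The quantifier ∀m sits under an odd number of negations (counting the antecedent side of each →), so it flips to ∃m.

existential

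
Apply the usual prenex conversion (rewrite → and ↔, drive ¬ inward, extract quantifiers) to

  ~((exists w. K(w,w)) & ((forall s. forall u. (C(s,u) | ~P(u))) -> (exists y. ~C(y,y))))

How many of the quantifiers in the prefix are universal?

4

First replace A → B with ¬A ∨ B.
  ~((exists w. K(w,w)) & (~(forall s. forall u. (C(s,u) | ~P(u))) | (exists y. ~C(y,y))))
Drive negations inward (¬∀x A ≡ ∃x ¬A, ¬∃x A ≡ ∀x ¬A, De Morgan for ∧/∨):
  (forall w. ~K(w,w)) | (forall s. forall u. (C(s,u) | ~P(u))) & (forall y. C(y,y))
Finally move all quantifiers to the prefix:
  forall w. forall s. forall u. forall y. (~K(w,w) | (C(s,u) | ~P(u)) & C(y,y))
The prefix is forall w forall s forall u forall y: 4 universal, 0 existential.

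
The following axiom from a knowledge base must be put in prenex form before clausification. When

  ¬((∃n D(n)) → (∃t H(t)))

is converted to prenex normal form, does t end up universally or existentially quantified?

universal

Rewrite implications/biconditionals: A → B as ¬A ∨ B.
  ¬(¬(∃n D(n)) ∨ (∃t H(t)))
Move each ¬ inward, flipping quantifiers it crosses:
  (∃n D(n)) ∧ (∀t ¬H(t))
All bound variables are already distinct, so no renaming is needed.
Extract every quantifier outward, since the variables are now distinct and don't occur free across branches:
  ∃n ∀t (D(n) ∧ ¬H(t))
The quantifier ∃t sits under an odd number of negations (counting the antecedent side of each →), so it flips to ∀t.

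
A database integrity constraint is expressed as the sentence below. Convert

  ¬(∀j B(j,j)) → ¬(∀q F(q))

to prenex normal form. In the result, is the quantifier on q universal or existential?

Rewrite implications/biconditionals: A → B as ¬A ∨ B.
  ¬¬(∀j B(j,j)) ∨ ¬(∀q F(q))
Drive negations inward (¬∀x A ≡ ∃x ¬A, ¬∃x A ≡ ∀x ¬A, De Morgan for ∧/∨):
  (∀j B(j,j)) ∨ (∃q ¬F(q))
Finally move all quantifiers to the prefix:
  ∀j ∃q (B(j,j) ∨ ¬F(q))
The quantifier ∀q sits under an odd number of negations (counting the antecedent side of each →), so it flips to ∃q.

existential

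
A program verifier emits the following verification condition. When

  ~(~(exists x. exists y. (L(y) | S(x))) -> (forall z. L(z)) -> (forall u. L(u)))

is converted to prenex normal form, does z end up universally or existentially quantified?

universal

First replace A → B with ¬A ∨ B.
  ~(~~(exists x. exists y. (L(y) | S(x))) | ~(forall z. L(z)) | (forall u. L(u)))
Push ¬ through the quantifiers and connectives to reach negation normal form:
  (forall x. forall y. (~L(y) & ~S(x))) & (forall z. L(z)) & (exists u. ~L(u))
All bound variables are already distinct, so no renaming is needed.
Extract every quantifier outward, since the variables are now distinct and don't occur free across branches:
  forall x. forall y. forall z. exists u. (~L(y) & ~S(x) & L(z) & ~L(u))
The quantifier forall z sits under an even number of negations (counting the antecedent side of each →), so it remains universal.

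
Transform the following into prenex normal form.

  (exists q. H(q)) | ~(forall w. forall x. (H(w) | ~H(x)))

exists q. exists w. exists x. (H(q) | ~H(w) & H(x))

Push ¬ through the quantifiers and connectives to reach negation normal form:
  (exists q. H(q)) | (exists w. exists x. (~H(w) & H(x)))
All bound variables are already distinct, so no renaming is needed.
Pull the quantifiers to the front (each side's bound variable is not free in the other side):
  exists q. exists w. exists x. (H(q) | ~H(w) & H(x))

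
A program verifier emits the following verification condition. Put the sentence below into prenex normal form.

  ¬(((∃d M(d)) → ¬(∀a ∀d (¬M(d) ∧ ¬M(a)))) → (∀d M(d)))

∀d ∃a ∃y ∃x1 ((¬M(d) ∨ M(y) ∨ M(a)) ∧ ¬M(x1))

Rewrite implications/biconditionals: A → B as ¬A ∨ B.
  ¬(¬(¬(∃d M(d)) ∨ ¬(∀a ∀d (¬M(d) ∧ ¬M(a)))) ∨ (∀d M(d)))
Drive negations inward (¬∀x A ≡ ∃x ¬A, ¬∃x A ≡ ∀x ¬A, De Morgan for ∧/∨):
  ((∀d ¬M(d)) ∨ (∃a ∃d (M(d) ∨ M(a)))) ∧ (∃d ¬M(d))
Standardize variables apart so no two quantifiers bind the same name: d↦y, d↦x1.
  ((∀d ¬M(d)) ∨ (∃a ∃y (M(y) ∨ M(a)))) ∧ (∃x1 ¬M(x1))
Extract every quantifier outward, since the variables are now distinct and don't occur free across branches:
  ∀d ∃a ∃y ∃x1 ((¬M(d) ∨ M(y) ∨ M(a)) ∧ ¬M(x1))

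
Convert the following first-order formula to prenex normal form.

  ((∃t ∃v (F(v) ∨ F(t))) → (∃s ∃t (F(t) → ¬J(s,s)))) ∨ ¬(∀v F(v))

Rewrite implications/biconditionals: A → B as ¬A ∨ B.
  ¬(∃t ∃v (F(v) ∨ F(t))) ∨ (∃s ∃t (¬F(t) ∨ ¬J(s,s))) ∨ ¬(∀v F(v))
Move each ¬ inward, flipping quantifiers it crosses:
  (∀t ∀v (¬F(v) ∧ ¬F(t))) ∨ (∃s ∃t (¬F(t) ∨ ¬J(s,s))) ∨ (∃v ¬F(v))
Standardize variables apart so no two quantifiers bind the same name: t↦v1, v↦y.
  (∀t ∀v (¬F(v) ∧ ¬F(t))) ∨ (∃s ∃v1 (¬F(v1) ∨ ¬J(s,s))) ∨ (∃y ¬F(y))
Pull the quantifiers to the front (each side's bound variable is not free in the other side):
  ∀t ∀v ∃s ∃v1 ∃y (¬F(v) ∧ ¬F(t) ∨ ¬F(v1) ∨ ¬J(s,s) ∨ ¬F(y))

∀t ∀v ∃s ∃v1 ∃y (¬F(v) ∧ ¬F(t) ∨ ¬F(v1) ∨ ¬J(s,s) ∨ ¬F(y))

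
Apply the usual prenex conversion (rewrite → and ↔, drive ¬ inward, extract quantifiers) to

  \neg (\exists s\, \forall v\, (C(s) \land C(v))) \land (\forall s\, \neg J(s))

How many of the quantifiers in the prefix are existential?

Drive negations inward (¬∀x A ≡ ∃x ¬A, ¬∃x A ≡ ∀x ¬A, De Morgan for ∧/∨):
  (\forall s\, \exists v\, (\neg C(s) \lor \neg C(v))) \land (\forall s\, \neg J(s))
Standardize variables apart so no two quantifiers bind the same name: s↦p.
  (\forall s\, \exists v\, (\neg C(s) \lor \neg C(v))) \land (\forall p\, \neg J(p))
Finally move all quantifiers to the prefix:
  \forall s\, \exists v\, \forall p\, ((\neg C(s) \lor \neg C(v)) \land \neg J(p))
The prefix is \forall s \exists v \forall p: 2 universal, 1 existential.

1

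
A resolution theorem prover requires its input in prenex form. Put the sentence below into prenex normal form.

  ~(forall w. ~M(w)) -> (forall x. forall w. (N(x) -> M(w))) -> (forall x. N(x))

Rewrite implications/biconditionals: A → B as ¬A ∨ B.
  ~~(forall w. ~M(w)) | ~(forall x. forall w. (~N(x) | M(w))) | (forall x. N(x))
Move each ¬ inward, flipping quantifiers it crosses:
  (forall w. ~M(w)) | (exists x. exists w. (N(x) & ~M(w))) | (forall x. N(x))
Standardize variables apart so no two quantifiers bind the same name: w↦v, x↦c.
  (forall w. ~M(w)) | (exists x. exists v. (N(x) & ~M(v))) | (forall c. N(c))
Finally move all quantifiers to the prefix:
  forall w. exists x. exists v. forall c. (~M(w) | N(x) & ~M(v) | N(c))

forall w. exists x. exists v. forall c. (~M(w) | N(x) & ~M(v) | N(c))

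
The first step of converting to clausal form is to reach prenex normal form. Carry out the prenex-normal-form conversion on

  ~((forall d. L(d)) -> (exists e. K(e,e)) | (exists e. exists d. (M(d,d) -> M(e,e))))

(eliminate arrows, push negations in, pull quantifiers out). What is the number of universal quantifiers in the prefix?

4

Rewrite implications/biconditionals: A → B as ¬A ∨ B.
  ~(~(forall d. L(d)) | (exists e. K(e,e)) | (exists e. exists d. (~M(d,d) | M(e,e))))
Move each ¬ inward, flipping quantifiers it crosses:
  (forall d. L(d)) & (forall e. ~K(e,e)) & (forall e. forall d. (M(d,d) & ~M(e,e)))
Standardize variables apart so no two quantifiers bind the same name: e↦y1, d↦t.
  (forall d. L(d)) & (forall e. ~K(e,e)) & (forall y1. forall t. (M(t,t) & ~M(y1,y1)))
Extract every quantifier outward, since the variables are now distinct and don't occur free across branches:
  forall d. forall e. forall y1. forall t. (L(d) & ~K(e,e) & M(t,t) & ~M(y1,y1))
The prefix is forall d forall e forall y1 forall t: 4 universal, 0 existential.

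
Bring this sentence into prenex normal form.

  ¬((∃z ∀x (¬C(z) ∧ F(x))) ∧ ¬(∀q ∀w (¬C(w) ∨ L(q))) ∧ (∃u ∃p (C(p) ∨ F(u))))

Move each ¬ inward, flipping quantifiers it crosses:
  (∀z ∃x (C(z) ∨ ¬F(x))) ∨ (∀q ∀w (¬C(w) ∨ L(q))) ∨ (∀u ∀p (¬C(p) ∧ ¬F(u)))
All bound variables are already distinct, so no renaming is needed.
Finally move all quantifiers to the prefix:
  ∀z ∃x ∀q ∀w ∀u ∀p (C(z) ∨ ¬F(x) ∨ ¬C(w) ∨ L(q) ∨ ¬C(p) ∧ ¬F(u))

∀z ∃x ∀q ∀w ∀u ∀p (C(z) ∨ ¬F(x) ∨ ¬C(w) ∨ L(q) ∨ ¬C(p) ∧ ¬F(u))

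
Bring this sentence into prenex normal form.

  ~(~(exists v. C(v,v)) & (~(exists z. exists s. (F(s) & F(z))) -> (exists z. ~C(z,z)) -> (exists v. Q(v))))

exists v. forall z. forall s. exists t. forall y. (C(v,v) | (~F(s) | ~F(z)) & ~C(t,t) & ~Q(y))

First replace A → B with ¬A ∨ B.
  ~(~(exists v. C(v,v)) & (~~(exists z. exists s. (F(s) & F(z))) | ~(exists z. ~C(z,z)) | (exists v. Q(v))))
Drive negations inward (¬∀x A ≡ ∃x ¬A, ¬∃x A ≡ ∀x ¬A, De Morgan for ∧/∨):
  (exists v. C(v,v)) | (forall z. forall s. (~F(s) | ~F(z))) & (exists z. ~C(z,z)) & (forall v. ~Q(v))
Standardize variables apart so no two quantifiers bind the same name: z↦t, v↦y.
  (exists v. C(v,v)) | (forall z. forall s. (~F(s) | ~F(z))) & (exists t. ~C(t,t)) & (forall y. ~Q(y))
Extract every quantifier outward, since the variables are now distinct and don't occur free across branches:
  exists v. forall z. forall s. exists t. forall y. (C(v,v) | (~F(s) | ~F(z)) & ~C(t,t) & ~Q(y))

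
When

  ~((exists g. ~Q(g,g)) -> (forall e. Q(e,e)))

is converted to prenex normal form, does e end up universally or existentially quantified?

existential

Rewrite implications/biconditionals: A → B as ¬A ∨ B.
  ~(~(exists g. ~Q(g,g)) | (forall e. Q(e,e)))
Move each ¬ inward, flipping quantifiers it crosses:
  (exists g. ~Q(g,g)) & (exists e. ~Q(e,e))
Extract every quantifier outward, since the variables are now distinct and don't occur free across branches:
  exists g. exists e. (~Q(g,g) & ~Q(e,e))
The quantifier forall e sits under an odd number of negations (counting the antecedent side of each →), so it flips to exists e.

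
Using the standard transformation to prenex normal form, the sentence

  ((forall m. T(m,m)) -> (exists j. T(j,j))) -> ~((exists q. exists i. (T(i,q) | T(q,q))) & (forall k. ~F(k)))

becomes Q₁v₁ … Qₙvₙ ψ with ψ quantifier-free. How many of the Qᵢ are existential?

First replace A → B with ¬A ∨ B.
  ~(~(forall m. T(m,m)) | (exists j. T(j,j))) | ~((exists q. exists i. (T(i,q) | T(q,q))) & (forall k. ~F(k)))
Move each ¬ inward, flipping quantifiers it crosses:
  (forall m. T(m,m)) & (forall j. ~T(j,j)) | (forall q. forall i. (~T(i,q) & ~T(q,q))) | (exists k. F(k))
All bound variables are already distinct, so no renaming is needed.
Pull the quantifiers to the front (each side's bound variable is not free in the other side):
  forall m. forall j. forall q. forall i. exists k. (T(m,m) & ~T(j,j) | ~T(i,q) & ~T(q,q) | F(k))
The prefix is forall m forall j forall q forall i exists k: 4 universal, 1 existential.

1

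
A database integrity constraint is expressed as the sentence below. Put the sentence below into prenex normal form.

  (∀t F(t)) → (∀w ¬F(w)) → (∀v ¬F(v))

∃t ∃w ∀v (¬F(t) ∨ F(w) ∨ ¬F(v))

First replace A → B with ¬A ∨ B.
  ¬(∀t F(t)) ∨ ¬(∀w ¬F(w)) ∨ (∀v ¬F(v))
Drive negations inward (¬∀x A ≡ ∃x ¬A, ¬∃x A ≡ ∀x ¬A, De Morgan for ∧/∨):
  (∃t ¬F(t)) ∨ (∃w F(w)) ∨ (∀v ¬F(v))
Pull the quantifiers to the front (each side's bound variable is not free in the other side):
  ∃t ∃w ∀v (¬F(t) ∨ F(w) ∨ ¬F(v))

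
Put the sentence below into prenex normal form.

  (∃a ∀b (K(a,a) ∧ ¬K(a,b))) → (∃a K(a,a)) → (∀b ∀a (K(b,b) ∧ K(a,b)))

Rewrite implications/biconditionals: A → B as ¬A ∨ B.
  ¬(∃a ∀b (K(a,a) ∧ ¬K(a,b))) ∨ ¬(∃a K(a,a)) ∨ (∀b ∀a (K(b,b) ∧ K(a,b)))
Drive negations inward (¬∀x A ≡ ∃x ¬A, ¬∃x A ≡ ∀x ¬A, De Morgan for ∧/∨):
  (∀a ∃b (¬K(a,a) ∨ K(a,b))) ∨ (∀a ¬K(a,a)) ∨ (∀b ∀a (K(b,b) ∧ K(a,b)))
Standardize variables apart so no two quantifiers bind the same name: a↦u1, b↦y1, a↦q.
  (∀a ∃b (¬K(a,a) ∨ K(a,b))) ∨ (∀u1 ¬K(u1,u1)) ∨ (∀y1 ∀q (K(y1,y1) ∧ K(q,y1)))
Finally move all quantifiers to the prefix:
  ∀a ∃b ∀u1 ∀y1 ∀q (¬K(a,a) ∨ K(a,b) ∨ ¬K(u1,u1) ∨ K(y1,y1) ∧ K(q,y1))

∀a ∃b ∀u1 ∀y1 ∀q (¬K(a,a) ∨ K(a,b) ∨ ¬K(u1,u1) ∨ K(y1,y1) ∧ K(q,y1))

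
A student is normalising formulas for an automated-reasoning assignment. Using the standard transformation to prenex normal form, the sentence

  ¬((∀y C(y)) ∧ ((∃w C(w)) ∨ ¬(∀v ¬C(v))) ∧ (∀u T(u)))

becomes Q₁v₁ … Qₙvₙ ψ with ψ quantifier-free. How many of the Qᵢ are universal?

2

Move each ¬ inward, flipping quantifiers it crosses:
  (∃y ¬C(y)) ∨ (∀w ¬C(w)) ∧ (∀v ¬C(v)) ∨ (∃u ¬T(u))
Extract every quantifier outward, since the variables are now distinct and don't occur free across branches:
  ∃y ∀w ∀v ∃u (¬C(y) ∨ ¬C(w) ∧ ¬C(v) ∨ ¬T(u))
The prefix is ∃y ∀w ∀v ∃u: 2 universal, 2 existential.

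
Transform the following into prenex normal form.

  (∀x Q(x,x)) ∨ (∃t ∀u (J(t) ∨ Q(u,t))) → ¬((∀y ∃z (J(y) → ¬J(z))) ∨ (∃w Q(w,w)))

∃x ∀t ∃u ∃y ∀z ∀w (¬Q(x,x) ∧ ¬J(t) ∧ ¬Q(u,t) ∨ J(y) ∧ J(z) ∧ ¬Q(w,w))

Eliminate → and ↔ using ¬ and ∨.
  ¬((∀x Q(x,x)) ∨ (∃t ∀u (J(t) ∨ Q(u,t)))) ∨ ¬((∀y ∃z (¬J(y) ∨ ¬J(z))) ∨ (∃w Q(w,w)))
Drive negations inward (¬∀x A ≡ ∃x ¬A, ¬∃x A ≡ ∀x ¬A, De Morgan for ∧/∨):
  (∃x ¬Q(x,x)) ∧ (∀t ∃u (¬J(t) ∧ ¬Q(u,t))) ∨ (∃y ∀z (J(y) ∧ J(z))) ∧ (∀w ¬Q(w,w))
All bound variables are already distinct, so no renaming is needed.
Extract every quantifier outward, since the variables are now distinct and don't occur free across branches:
  ∃x ∀t ∃u ∃y ∀z ∀w (¬Q(x,x) ∧ ¬J(t) ∧ ¬Q(u,t) ∨ J(y) ∧ J(z) ∧ ¬Q(w,w))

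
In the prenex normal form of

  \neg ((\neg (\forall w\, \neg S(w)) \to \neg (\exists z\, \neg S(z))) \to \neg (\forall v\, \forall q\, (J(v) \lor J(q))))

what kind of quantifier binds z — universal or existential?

First replace A → B with ¬A ∨ B.
  \neg (\neg (\neg \neg (\forall w\, \neg S(w)) \lor \neg (\exists z\, \neg S(z))) \lor \neg (\forall v\, \forall q\, (J(v) \lor J(q))))
Move each ¬ inward, flipping quantifiers it crosses:
  ((\forall w\, \neg S(w)) \lor (\forall z\, S(z))) \land (\forall v\, \forall q\, (J(v) \lor J(q)))
All bound variables are already distinct, so no renaming is needed.
Finally move all quantifiers to the prefix:
  \forall w\, \forall z\, \forall v\, \forall q\, ((\neg S(w) \lor S(z)) \land (J(v) \lor J(q)))
The quantifier \exists z sits under an odd number of negations (counting the antecedent side of each →), so it flips to \forall z.

universal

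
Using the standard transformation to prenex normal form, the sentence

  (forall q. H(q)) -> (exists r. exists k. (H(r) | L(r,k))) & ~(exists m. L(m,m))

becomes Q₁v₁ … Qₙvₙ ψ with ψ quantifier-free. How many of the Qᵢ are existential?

Rewrite implications/biconditionals: A → B as ¬A ∨ B.
  ~(forall q. H(q)) | (exists r. exists k. (H(r) | L(r,k))) & ~(exists m. L(m,m))
Drive negations inward (¬∀x A ≡ ∃x ¬A, ¬∃x A ≡ ∀x ¬A, De Morgan for ∧/∨):
  (exists q. ~H(q)) | (exists r. exists k. (H(r) | L(r,k))) & (forall m. ~L(m,m))
All bound variables are already distinct, so no renaming is needed.
Extract every quantifier outward, since the variables are now distinct and don't occur free across branches:
  exists q. exists r. exists k. forall m. (~H(q) | (H(r) | L(r,k)) & ~L(m,m))
The prefix is exists q exists r exists k forall m: 1 universal, 3 existential.

3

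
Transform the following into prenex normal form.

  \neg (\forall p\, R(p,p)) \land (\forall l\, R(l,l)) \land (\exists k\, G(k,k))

Drive negations inward (¬∀x A ≡ ∃x ¬A, ¬∃x A ≡ ∀x ¬A, De Morgan for ∧/∨):
  (\exists p\, \neg R(p,p)) \land (\forall l\, R(l,l)) \land (\exists k\, G(k,k))
Extract every quantifier outward, since the variables are now distinct and don't occur free across branches:
  \exists p\, \forall l\, \exists k\, (\neg R(p,p) \land R(l,l) \land G(k,k))

\exists p\, \forall l\, \exists k\, (\neg R(p,p) \land R(l,l) \land G(k,k))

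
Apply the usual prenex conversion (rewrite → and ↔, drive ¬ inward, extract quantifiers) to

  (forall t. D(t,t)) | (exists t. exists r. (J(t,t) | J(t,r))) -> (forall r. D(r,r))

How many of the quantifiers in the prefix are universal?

3

First replace A → B with ¬A ∨ B.
  ~((forall t. D(t,t)) | (exists t. exists r. (J(t,t) | J(t,r)))) | (forall r. D(r,r))
Move each ¬ inward, flipping quantifiers it crosses:
  (exists t. ~D(t,t)) & (forall t. forall r. (~J(t,t) & ~J(t,r))) | (forall r. D(r,r))
Rename bound variables to avoid capture: t↦w1, r↦s.
  (exists t. ~D(t,t)) & (forall w1. forall r. (~J(w1,w1) & ~J(w1,r))) | (forall s. D(s,s))
Extract every quantifier outward, since the variables are now distinct and don't occur free across branches:
  exists t. forall w1. forall r. forall s. (~D(t,t) & ~J(w1,w1) & ~J(w1,r) | D(s,s))
The prefix is exists t forall w1 forall r forall s: 3 universal, 1 existential.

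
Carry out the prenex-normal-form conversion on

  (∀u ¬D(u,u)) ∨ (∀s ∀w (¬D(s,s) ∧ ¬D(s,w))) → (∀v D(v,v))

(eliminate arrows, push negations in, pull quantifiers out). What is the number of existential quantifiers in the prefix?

Eliminate → and ↔ using ¬ and ∨.
  ¬((∀u ¬D(u,u)) ∨ (∀s ∀w (¬D(s,s) ∧ ¬D(s,w)))) ∨ (∀v D(v,v))
Move each ¬ inward, flipping quantifiers it crosses:
  (∃u D(u,u)) ∧ (∃s ∃w (D(s,s) ∨ D(s,w))) ∨ (∀v D(v,v))
All bound variables are already distinct, so no renaming is needed.
Extract every quantifier outward, since the variables are now distinct and don't occur free across branches:
  ∃u ∃s ∃w ∀v (D(u,u) ∧ (D(s,s) ∨ D(s,w)) ∨ D(v,v))
The prefix is ∃u ∃s ∃w ∀v: 1 universal, 3 existential.

3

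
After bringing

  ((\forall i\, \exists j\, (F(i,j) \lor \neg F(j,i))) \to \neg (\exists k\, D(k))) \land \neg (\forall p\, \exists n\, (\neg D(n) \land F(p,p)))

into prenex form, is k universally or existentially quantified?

universal

First replace A → B with ¬A ∨ B.
  (\neg (\forall i\, \exists j\, (F(i,j) \lor \neg F(j,i))) \lor \neg (\exists k\, D(k))) \land \neg (\forall p\, \exists n\, (\neg D(n) \land F(p,p)))
Drive negations inward (¬∀x A ≡ ∃x ¬A, ¬∃x A ≡ ∀x ¬A, De Morgan for ∧/∨):
  ((\exists i\, \forall j\, (\neg F(i,j) \land F(j,i))) \lor (\forall k\, \neg D(k))) \land (\exists p\, \forall n\, (D(n) \lor \neg F(p,p)))
All bound variables are already distinct, so no renaming is needed.
Finally move all quantifiers to the prefix:
  \exists i\, \forall j\, \forall k\, \exists p\, \forall n\, ((\neg F(i,j) \land F(j,i) \lor \neg D(k)) \land (D(n) \lor \neg F(p,p)))
The quantifier \exists k sits under an odd number of negations (counting the antecedent side of each →), so it flips to \forall k.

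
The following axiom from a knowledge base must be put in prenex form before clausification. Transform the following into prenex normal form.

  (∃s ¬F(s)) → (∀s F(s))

∀s ∀u (F(s) ∨ F(u))

First replace A → B with ¬A ∨ B.
  ¬(∃s ¬F(s)) ∨ (∀s F(s))
Move each ¬ inward, flipping quantifiers it crosses:
  (∀s F(s)) ∨ (∀s F(s))
Standardize variables apart so no two quantifiers bind the same name: s↦u.
  (∀s F(s)) ∨ (∀u F(u))
Extract every quantifier outward, since the variables are now distinct and don't occur free across branches:
  ∀s ∀u (F(s) ∨ F(u))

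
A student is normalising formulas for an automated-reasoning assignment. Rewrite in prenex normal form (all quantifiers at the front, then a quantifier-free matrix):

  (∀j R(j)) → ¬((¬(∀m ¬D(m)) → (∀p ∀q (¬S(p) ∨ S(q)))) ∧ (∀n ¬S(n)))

∃j ∃m ∃p ∃q ∃n (¬R(j) ∨ D(m) ∧ S(p) ∧ ¬S(q) ∨ S(n))

First replace A → B with ¬A ∨ B.
  ¬(∀j R(j)) ∨ ¬((¬¬(∀m ¬D(m)) ∨ (∀p ∀q (¬S(p) ∨ S(q)))) ∧ (∀n ¬S(n)))
Drive negations inward (¬∀x A ≡ ∃x ¬A, ¬∃x A ≡ ∀x ¬A, De Morgan for ∧/∨):
  (∃j ¬R(j)) ∨ (∃m D(m)) ∧ (∃p ∃q (S(p) ∧ ¬S(q))) ∨ (∃n S(n))
Extract every quantifier outward, since the variables are now distinct and don't occur free across branches:
  ∃j ∃m ∃p ∃q ∃n (¬R(j) ∨ D(m) ∧ S(p) ∧ ¬S(q) ∨ S(n))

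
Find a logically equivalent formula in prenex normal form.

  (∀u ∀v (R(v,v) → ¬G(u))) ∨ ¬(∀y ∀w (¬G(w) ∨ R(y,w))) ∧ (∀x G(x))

Eliminate → and ↔ using ¬ and ∨.
  (∀u ∀v (¬R(v,v) ∨ ¬G(u))) ∨ ¬(∀y ∀w (¬G(w) ∨ R(y,w))) ∧ (∀x G(x))
Drive negations inward (¬∀x A ≡ ∃x ¬A, ¬∃x A ≡ ∀x ¬A, De Morgan for ∧/∨):
  (∀u ∀v (¬R(v,v) ∨ ¬G(u))) ∨ (∃y ∃w (G(w) ∧ ¬R(y,w))) ∧ (∀x G(x))
All bound variables are already distinct, so no renaming is needed.
Extract every quantifier outward, since the variables are now distinct and don't occur free across branches:
  ∀u ∀v ∃y ∃w ∀x (¬R(v,v) ∨ ¬G(u) ∨ G(w) ∧ ¬R(y,w) ∧ G(x))

∀u ∀v ∃y ∃w ∀x (¬R(v,v) ∨ ¬G(u) ∨ G(w) ∧ ¬R(y,w) ∧ G(x))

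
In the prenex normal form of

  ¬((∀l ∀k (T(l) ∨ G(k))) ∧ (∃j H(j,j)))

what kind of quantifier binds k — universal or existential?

Push ¬ through the quantifiers and connectives to reach negation normal form:
  (∃l ∃k (¬T(l) ∧ ¬G(k))) ∨ (∀j ¬H(j,j))
All bound variables are already distinct, so no renaming is needed.
Extract every quantifier outward, since the variables are now distinct and don't occur free across branches:
  ∃l ∃k ∀j (¬T(l) ∧ ¬G(k) ∨ ¬H(j,j))
The quantifier ∀k sits under an odd number of negations, so it flips to ∃k.

existential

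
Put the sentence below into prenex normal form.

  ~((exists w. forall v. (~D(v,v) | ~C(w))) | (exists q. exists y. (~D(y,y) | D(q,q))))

Push ¬ through the quantifiers and connectives to reach negation normal form:
  (forall w. exists v. (D(v,v) & C(w))) & (forall q. forall y. (D(y,y) & ~D(q,q)))
All bound variables are already distinct, so no renaming is needed.
Finally move all quantifiers to the prefix:
  forall w. exists v. forall q. forall y. (D(v,v) & C(w) & D(y,y) & ~D(q,q))

forall w. exists v. forall q. forall y. (D(v,v) & C(w) & D(y,y) & ~D(q,q))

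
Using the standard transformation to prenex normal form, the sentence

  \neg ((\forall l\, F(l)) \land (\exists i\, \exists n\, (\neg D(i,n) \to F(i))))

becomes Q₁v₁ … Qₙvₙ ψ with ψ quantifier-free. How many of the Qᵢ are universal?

2

Rewrite implications/biconditionals: A → B as ¬A ∨ B.
  \neg ((\forall l\, F(l)) \land (\exists i\, \exists n\, (\neg \neg D(i,n) \lor F(i))))
Drive negations inward (¬∀x A ≡ ∃x ¬A, ¬∃x A ≡ ∀x ¬A, De Morgan for ∧/∨):
  (\exists l\, \neg F(l)) \lor (\forall i\, \forall n\, (\neg D(i,n) \land \neg F(i)))
All bound variables are already distinct, so no renaming is needed.
Pull the quantifiers to the front (each side's bound variable is not free in the other side):
  \exists l\, \forall i\, \forall n\, (\neg F(l) \lor \neg D(i,n) \land \neg F(i))
The prefix is \exists l \forall i \forall n: 2 universal, 1 existential.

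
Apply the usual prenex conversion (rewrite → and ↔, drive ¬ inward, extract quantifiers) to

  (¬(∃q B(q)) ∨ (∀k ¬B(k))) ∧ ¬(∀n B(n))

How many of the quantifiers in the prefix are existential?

1

Drive negations inward (¬∀x A ≡ ∃x ¬A, ¬∃x A ≡ ∀x ¬A, De Morgan for ∧/∨):
  ((∀q ¬B(q)) ∨ (∀k ¬B(k))) ∧ (∃n ¬B(n))
Pull the quantifiers to the front (each side's bound variable is not free in the other side):
  ∀q ∀k ∃n ((¬B(q) ∨ ¬B(k)) ∧ ¬B(n))
The prefix is ∀q ∀k ∃n: 2 universal, 1 existential.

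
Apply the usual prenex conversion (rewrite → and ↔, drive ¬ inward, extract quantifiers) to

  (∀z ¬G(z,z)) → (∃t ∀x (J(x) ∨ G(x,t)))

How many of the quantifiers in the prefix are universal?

1

Rewrite implications/biconditionals: A → B as ¬A ∨ B.
  ¬(∀z ¬G(z,z)) ∨ (∃t ∀x (J(x) ∨ G(x,t)))
Move each ¬ inward, flipping quantifiers it crosses:
  (∃z G(z,z)) ∨ (∃t ∀x (J(x) ∨ G(x,t)))
All bound variables are already distinct, so no renaming is needed.
Finally move all quantifiers to the prefix:
  ∃z ∃t ∀x (G(z,z) ∨ J(x) ∨ G(x,t))
The prefix is ∃z ∃t ∀x: 1 universal, 2 existential.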